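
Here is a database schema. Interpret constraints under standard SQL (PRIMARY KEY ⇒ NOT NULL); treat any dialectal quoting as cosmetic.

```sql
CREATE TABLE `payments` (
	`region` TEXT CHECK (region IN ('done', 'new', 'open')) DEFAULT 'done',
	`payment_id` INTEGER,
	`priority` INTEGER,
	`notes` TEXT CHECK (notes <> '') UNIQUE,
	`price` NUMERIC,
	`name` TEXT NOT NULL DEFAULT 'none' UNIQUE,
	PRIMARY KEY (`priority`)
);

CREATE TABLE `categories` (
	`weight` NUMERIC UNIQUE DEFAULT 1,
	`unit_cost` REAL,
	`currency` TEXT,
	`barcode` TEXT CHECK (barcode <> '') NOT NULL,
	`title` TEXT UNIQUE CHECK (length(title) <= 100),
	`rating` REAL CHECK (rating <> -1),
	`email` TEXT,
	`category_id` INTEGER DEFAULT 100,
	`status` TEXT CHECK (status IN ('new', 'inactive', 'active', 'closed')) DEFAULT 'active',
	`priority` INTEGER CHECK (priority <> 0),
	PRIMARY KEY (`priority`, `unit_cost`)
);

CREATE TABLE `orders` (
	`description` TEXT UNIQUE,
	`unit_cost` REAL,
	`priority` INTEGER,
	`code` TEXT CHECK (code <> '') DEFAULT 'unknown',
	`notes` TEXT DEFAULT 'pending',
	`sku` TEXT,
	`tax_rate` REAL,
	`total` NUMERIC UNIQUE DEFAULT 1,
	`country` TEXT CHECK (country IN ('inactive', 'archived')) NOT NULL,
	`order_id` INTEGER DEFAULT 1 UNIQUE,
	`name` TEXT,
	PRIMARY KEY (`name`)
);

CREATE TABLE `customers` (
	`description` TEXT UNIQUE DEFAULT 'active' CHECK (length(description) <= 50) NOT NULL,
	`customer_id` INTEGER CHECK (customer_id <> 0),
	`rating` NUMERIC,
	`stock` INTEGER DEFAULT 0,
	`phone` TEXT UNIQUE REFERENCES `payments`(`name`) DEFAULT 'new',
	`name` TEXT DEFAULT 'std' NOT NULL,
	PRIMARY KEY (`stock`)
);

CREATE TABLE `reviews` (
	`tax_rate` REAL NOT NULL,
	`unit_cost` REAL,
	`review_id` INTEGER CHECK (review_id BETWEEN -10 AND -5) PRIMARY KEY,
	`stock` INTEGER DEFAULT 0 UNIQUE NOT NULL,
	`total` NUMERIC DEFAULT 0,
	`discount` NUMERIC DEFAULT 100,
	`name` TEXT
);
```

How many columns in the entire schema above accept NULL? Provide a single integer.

27

payments: 4 nullable (region, payment_id, notes, price — PK (priority) and explicit NOT NULL columns excluded).
categories: 7 nullable (weight, currency, title, rating, email, category_id, status — PK (priority, unit_cost) and explicit NOT NULL columns excluded).
orders: 9 nullable (description, unit_cost, priority, code, notes, sku, tax_rate, total, order_id — PK (name) and explicit NOT NULL columns excluded).
customers: 3 nullable (customer_id, rating, phone — PK (stock) and explicit NOT NULL columns excluded).
reviews: 4 nullable (unit_cost, total, discount, name — PK (review_id) and explicit NOT NULL columns excluded).
Total: 4 + 7 + 9 + 3 + 4 = 27.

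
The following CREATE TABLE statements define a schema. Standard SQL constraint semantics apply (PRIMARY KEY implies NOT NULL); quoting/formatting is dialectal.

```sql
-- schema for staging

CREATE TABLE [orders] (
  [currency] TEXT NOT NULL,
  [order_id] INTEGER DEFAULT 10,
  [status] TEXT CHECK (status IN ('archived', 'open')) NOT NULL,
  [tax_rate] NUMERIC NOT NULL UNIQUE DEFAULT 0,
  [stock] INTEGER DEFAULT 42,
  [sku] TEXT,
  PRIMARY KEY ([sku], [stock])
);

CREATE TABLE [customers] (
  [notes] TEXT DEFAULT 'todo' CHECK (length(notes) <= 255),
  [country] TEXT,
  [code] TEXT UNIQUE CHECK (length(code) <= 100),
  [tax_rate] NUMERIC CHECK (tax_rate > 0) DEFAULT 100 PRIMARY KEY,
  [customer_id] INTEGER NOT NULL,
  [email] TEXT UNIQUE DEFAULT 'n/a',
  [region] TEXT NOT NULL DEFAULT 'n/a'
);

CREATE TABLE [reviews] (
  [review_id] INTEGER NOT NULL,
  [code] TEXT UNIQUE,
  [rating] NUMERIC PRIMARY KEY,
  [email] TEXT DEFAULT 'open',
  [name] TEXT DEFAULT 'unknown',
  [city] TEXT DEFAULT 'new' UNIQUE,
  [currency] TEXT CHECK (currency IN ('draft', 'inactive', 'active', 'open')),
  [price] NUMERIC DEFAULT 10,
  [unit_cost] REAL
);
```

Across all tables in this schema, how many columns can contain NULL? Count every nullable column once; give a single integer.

12

orders: 1 nullable (order_id — PK (sku, stock) and explicit NOT NULL columns excluded).
customers: 4 nullable (notes, country, code, email — PK (tax_rate) and explicit NOT NULL columns excluded).
reviews: 7 nullable (code, email, name, city, currency, price, unit_cost — PK (rating) and explicit NOT NULL columns excluded).
Total: 1 + 4 + 7 = 12.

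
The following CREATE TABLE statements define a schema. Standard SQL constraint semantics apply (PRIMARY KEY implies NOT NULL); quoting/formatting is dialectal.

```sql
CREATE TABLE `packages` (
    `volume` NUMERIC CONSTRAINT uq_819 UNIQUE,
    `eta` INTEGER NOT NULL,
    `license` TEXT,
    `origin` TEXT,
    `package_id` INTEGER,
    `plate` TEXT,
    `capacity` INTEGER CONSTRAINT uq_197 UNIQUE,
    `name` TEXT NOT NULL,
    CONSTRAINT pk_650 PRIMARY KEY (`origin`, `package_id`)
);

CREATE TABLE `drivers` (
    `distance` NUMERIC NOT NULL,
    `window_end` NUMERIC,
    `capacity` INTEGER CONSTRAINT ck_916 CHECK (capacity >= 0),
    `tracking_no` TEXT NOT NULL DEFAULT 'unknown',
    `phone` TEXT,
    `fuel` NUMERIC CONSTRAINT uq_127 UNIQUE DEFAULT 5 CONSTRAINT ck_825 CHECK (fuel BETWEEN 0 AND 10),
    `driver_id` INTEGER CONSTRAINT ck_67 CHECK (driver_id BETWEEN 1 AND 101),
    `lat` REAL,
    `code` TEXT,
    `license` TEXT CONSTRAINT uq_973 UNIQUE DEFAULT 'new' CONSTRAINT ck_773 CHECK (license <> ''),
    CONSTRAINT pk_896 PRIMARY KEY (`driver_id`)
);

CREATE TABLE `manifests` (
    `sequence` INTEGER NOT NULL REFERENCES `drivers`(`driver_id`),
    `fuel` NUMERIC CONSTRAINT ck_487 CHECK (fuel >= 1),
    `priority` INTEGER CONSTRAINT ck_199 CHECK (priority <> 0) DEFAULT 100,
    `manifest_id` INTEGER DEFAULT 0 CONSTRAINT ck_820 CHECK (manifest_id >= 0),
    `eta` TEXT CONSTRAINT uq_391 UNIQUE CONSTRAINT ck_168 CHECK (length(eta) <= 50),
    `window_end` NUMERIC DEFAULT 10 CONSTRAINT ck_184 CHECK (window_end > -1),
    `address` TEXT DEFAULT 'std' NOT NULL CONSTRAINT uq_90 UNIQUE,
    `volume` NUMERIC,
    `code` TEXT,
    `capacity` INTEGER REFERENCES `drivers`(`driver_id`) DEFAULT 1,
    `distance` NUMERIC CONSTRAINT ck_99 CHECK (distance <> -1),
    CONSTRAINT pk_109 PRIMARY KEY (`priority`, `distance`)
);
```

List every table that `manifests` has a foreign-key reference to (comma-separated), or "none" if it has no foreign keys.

- sequence REFERENCES drivers(driver_id).
- capacity REFERENCES drivers(driver_id).

drivers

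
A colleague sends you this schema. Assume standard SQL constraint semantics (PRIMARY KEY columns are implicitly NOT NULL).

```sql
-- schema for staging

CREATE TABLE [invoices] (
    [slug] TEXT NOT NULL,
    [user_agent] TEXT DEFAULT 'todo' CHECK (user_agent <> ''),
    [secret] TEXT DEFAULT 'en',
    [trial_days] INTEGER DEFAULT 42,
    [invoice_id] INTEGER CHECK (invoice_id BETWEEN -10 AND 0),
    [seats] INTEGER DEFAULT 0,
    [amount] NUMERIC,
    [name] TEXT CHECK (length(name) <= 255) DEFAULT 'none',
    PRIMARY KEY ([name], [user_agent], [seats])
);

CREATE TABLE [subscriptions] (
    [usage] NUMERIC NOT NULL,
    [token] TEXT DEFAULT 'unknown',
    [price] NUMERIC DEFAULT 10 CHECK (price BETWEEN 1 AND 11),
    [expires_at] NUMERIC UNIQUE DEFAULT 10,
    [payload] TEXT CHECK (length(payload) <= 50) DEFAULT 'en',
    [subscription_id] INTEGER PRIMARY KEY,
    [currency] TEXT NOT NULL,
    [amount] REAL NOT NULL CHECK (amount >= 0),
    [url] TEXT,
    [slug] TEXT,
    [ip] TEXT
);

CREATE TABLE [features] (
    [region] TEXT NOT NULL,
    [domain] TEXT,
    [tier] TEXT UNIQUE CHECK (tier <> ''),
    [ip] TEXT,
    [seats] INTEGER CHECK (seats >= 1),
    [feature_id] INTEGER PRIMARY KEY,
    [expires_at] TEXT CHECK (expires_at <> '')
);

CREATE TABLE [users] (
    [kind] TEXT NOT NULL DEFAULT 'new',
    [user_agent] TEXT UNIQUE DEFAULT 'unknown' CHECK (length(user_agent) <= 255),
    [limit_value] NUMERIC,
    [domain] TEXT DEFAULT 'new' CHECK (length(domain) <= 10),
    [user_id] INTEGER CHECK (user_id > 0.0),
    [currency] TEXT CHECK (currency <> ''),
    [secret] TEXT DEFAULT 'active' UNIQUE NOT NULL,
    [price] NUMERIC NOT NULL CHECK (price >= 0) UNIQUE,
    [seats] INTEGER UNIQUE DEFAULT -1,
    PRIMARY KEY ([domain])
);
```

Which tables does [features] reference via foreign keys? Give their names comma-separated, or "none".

No column in features has a REFERENCES clause.

none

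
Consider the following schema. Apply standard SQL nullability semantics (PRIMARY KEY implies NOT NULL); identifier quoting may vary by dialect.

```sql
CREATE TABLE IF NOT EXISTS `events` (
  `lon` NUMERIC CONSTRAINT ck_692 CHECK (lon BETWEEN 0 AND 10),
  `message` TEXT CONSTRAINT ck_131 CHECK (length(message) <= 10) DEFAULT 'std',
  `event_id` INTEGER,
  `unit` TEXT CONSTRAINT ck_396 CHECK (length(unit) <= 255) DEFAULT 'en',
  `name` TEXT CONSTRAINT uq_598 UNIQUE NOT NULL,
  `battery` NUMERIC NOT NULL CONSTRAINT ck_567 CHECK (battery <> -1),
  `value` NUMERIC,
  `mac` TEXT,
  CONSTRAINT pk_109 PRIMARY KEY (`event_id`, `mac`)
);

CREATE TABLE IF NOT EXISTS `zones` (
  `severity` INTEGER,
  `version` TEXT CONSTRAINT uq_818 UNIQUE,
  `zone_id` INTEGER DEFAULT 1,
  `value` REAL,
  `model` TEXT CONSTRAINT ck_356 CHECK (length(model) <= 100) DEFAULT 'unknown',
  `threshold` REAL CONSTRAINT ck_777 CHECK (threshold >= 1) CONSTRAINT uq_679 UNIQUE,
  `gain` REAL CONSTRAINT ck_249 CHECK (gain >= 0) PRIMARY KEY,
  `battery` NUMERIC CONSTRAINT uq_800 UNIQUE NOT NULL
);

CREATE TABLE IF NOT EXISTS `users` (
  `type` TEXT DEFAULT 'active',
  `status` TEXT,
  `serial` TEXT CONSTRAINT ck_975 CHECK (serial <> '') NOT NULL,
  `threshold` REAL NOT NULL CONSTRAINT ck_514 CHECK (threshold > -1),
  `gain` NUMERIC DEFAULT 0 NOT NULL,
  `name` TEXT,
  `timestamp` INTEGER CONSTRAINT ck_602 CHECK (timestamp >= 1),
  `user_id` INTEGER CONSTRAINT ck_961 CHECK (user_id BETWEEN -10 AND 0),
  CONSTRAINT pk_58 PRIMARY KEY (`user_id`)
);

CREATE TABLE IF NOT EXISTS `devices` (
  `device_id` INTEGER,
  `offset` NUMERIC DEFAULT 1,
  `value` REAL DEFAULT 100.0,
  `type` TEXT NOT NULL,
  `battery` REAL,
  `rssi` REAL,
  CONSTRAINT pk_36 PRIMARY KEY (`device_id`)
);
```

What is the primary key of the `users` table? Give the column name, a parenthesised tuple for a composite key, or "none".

user_id is declared PRIMARY KEY as a table-level PRIMARY KEY clause.

user_id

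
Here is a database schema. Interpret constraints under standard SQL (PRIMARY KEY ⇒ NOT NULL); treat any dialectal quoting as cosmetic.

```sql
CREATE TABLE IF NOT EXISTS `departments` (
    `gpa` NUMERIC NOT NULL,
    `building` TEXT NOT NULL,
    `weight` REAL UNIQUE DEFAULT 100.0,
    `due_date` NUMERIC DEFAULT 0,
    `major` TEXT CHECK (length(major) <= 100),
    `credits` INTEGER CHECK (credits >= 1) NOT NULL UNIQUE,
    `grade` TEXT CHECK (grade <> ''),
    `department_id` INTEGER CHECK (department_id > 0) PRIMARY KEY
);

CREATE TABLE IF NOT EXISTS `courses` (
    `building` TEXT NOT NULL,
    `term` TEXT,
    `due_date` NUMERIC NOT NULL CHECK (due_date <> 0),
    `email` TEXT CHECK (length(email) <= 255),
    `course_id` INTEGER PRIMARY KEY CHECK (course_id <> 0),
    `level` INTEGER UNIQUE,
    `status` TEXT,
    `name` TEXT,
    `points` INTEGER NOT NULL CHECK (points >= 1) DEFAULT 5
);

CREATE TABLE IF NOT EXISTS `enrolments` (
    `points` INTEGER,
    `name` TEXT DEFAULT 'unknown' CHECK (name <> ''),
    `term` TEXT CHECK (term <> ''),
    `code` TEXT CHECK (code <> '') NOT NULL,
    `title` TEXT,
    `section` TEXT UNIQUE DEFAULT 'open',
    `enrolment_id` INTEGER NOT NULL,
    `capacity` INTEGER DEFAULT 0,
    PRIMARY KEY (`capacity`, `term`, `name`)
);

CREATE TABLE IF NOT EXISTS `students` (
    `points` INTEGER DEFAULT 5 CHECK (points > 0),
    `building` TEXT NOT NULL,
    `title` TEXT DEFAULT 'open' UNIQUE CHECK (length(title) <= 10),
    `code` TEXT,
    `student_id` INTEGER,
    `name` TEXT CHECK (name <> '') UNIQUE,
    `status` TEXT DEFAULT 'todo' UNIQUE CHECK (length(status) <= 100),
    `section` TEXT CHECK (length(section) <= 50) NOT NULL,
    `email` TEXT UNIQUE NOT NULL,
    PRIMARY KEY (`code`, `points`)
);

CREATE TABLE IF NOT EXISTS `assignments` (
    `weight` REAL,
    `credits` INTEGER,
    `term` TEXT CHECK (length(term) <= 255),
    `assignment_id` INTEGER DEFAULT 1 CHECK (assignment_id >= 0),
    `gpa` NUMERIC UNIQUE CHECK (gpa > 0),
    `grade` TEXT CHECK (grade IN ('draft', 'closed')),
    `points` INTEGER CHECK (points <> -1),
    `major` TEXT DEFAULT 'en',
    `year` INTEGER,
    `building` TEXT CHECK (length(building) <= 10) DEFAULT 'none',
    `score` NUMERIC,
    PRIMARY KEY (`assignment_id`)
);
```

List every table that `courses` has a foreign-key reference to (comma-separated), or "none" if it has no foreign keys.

No column in courses has a REFERENCES clause.

none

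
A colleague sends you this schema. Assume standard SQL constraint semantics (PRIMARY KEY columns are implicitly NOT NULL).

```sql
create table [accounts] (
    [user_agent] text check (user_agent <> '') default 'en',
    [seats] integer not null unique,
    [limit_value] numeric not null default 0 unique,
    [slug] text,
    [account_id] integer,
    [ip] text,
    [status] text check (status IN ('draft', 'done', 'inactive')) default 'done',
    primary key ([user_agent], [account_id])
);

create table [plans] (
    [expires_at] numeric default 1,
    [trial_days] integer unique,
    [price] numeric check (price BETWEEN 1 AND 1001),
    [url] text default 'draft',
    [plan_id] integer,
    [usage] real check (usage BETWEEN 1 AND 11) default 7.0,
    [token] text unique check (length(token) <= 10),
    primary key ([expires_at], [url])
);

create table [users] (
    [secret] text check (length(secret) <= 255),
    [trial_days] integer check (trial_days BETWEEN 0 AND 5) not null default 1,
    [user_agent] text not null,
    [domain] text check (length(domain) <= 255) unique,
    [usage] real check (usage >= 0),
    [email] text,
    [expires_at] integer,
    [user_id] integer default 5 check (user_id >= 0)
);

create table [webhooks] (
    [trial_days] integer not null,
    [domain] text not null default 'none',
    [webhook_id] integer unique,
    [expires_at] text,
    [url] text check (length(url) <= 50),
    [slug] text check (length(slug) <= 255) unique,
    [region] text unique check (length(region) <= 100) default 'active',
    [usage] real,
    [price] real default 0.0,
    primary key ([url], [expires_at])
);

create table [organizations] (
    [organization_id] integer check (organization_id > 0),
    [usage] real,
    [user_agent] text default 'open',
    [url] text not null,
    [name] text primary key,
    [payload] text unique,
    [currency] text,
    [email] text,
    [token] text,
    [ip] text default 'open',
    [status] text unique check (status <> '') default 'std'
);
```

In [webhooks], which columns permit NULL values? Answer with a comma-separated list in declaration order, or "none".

webhook_id, slug, region, usage, price

- trial_days: declared NOT NULL → not nullable.
- domain: declared NOT NULL → not nullable.
- webhook_id: UNIQUE does not imply NOT NULL → nullable.
- expires_at: part of the PRIMARY KEY, which implies NOT NULL → not nullable.
- url: part of the PRIMARY KEY, which implies NOT NULL → not nullable.
- slug: CHECK does not forbid NULL (a CHECK constraint passes when its expression is NULL) → nullable.
- region: CHECK does not forbid NULL (a CHECK constraint passes when its expression is NULL) → nullable.
- usage: no NOT NULL constraint applies → nullable.
- price: DEFAULT only fills an omitted column; an explicit NULL is still allowed → nullable.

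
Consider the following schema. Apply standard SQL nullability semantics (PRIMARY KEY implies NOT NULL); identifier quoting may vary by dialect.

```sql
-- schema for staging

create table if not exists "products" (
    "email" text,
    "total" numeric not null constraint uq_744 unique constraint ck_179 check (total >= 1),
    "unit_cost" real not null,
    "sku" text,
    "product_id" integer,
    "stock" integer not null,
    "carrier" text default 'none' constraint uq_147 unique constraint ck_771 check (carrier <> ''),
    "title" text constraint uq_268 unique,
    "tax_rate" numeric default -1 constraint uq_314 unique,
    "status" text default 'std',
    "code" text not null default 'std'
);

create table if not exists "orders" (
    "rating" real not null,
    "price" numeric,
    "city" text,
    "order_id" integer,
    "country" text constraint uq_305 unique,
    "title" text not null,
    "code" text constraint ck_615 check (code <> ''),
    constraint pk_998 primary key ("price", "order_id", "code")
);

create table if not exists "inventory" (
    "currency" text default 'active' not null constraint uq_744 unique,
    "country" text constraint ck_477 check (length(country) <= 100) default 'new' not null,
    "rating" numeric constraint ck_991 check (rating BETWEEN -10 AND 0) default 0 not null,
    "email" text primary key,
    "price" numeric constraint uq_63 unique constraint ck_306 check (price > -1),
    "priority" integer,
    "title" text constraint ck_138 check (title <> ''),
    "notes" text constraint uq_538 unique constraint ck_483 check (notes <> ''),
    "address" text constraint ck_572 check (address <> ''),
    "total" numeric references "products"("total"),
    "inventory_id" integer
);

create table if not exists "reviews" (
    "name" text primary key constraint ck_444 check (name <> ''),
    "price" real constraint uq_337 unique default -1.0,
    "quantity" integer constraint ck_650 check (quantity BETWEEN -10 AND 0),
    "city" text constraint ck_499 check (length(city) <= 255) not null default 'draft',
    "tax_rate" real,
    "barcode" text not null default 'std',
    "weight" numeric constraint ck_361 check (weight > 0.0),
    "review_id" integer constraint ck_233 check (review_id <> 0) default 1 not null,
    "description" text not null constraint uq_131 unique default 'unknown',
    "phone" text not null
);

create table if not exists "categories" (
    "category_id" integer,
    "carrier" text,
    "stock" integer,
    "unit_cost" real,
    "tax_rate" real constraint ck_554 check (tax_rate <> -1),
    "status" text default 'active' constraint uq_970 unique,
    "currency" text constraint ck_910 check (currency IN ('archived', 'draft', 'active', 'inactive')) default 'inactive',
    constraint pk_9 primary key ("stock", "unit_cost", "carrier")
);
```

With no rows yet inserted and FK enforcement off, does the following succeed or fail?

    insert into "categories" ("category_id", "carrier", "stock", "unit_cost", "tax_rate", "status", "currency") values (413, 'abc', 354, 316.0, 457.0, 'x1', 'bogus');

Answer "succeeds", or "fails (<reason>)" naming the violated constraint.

The value 'bogus' for currency violates CHECK (currency IN ('archived', 'draft', 'active', 'inactive')).

fails (CHECK on currency)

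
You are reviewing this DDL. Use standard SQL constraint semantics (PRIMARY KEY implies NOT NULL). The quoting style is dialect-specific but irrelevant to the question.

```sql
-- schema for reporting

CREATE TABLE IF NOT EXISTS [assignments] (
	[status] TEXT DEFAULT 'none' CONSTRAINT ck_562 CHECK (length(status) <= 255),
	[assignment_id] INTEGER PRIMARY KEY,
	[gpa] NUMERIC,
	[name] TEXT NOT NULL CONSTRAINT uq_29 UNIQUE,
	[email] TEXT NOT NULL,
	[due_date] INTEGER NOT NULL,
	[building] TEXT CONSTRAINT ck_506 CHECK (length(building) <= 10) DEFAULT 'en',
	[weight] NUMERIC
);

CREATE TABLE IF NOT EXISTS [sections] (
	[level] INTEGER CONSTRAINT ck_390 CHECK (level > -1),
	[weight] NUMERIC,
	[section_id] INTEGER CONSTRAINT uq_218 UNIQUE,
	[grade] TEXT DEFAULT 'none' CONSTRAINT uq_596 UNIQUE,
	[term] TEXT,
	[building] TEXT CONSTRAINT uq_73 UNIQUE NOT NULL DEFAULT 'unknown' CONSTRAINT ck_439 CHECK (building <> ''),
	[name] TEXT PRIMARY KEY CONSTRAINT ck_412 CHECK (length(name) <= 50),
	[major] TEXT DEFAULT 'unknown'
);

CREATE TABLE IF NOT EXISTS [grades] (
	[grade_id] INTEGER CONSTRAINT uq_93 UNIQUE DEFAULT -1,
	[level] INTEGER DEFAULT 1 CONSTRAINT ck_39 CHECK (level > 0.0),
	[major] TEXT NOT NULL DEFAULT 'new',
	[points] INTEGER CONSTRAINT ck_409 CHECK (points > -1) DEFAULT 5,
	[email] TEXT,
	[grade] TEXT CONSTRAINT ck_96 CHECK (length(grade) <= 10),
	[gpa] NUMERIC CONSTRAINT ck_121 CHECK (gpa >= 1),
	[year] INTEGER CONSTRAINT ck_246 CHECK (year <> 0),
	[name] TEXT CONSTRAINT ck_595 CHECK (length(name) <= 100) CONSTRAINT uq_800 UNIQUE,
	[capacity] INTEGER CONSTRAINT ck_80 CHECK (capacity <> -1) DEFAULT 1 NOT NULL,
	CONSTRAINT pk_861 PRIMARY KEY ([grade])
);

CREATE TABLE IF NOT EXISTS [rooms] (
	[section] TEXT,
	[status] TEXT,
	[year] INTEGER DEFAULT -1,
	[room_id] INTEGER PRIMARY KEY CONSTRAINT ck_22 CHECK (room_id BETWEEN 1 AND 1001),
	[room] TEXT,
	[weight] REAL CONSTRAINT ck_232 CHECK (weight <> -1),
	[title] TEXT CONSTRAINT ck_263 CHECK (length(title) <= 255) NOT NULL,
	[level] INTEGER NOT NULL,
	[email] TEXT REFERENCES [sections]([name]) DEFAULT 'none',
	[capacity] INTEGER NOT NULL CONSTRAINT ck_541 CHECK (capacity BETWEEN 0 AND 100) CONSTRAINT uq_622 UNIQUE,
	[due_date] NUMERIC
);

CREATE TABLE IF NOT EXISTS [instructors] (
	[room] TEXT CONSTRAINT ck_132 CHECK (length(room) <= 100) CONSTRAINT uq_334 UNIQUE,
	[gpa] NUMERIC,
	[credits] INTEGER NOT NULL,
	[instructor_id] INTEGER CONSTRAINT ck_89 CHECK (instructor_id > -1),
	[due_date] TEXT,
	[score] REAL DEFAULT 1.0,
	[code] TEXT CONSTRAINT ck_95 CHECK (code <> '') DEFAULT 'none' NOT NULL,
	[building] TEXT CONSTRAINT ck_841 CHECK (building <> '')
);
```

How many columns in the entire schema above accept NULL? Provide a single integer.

assignments: 4 nullable (status, gpa, building, weight — PK (assignment_id) and explicit NOT NULL columns excluded).
sections: 6 nullable (level, weight, section_id, grade, term, major — PK (name) and explicit NOT NULL columns excluded).
grades: 7 nullable (grade_id, level, points, email, gpa, year, name — PK (grade) and explicit NOT NULL columns excluded).
rooms: 7 nullable (section, status, year, room, weight, email, due_date — PK (room_id) and explicit NOT NULL columns excluded).
instructors: 6 nullable (room, gpa, instructor_id, due_date, score, building — PK none and explicit NOT NULL columns excluded).
Total: 4 + 6 + 7 + 7 + 6 = 30.

30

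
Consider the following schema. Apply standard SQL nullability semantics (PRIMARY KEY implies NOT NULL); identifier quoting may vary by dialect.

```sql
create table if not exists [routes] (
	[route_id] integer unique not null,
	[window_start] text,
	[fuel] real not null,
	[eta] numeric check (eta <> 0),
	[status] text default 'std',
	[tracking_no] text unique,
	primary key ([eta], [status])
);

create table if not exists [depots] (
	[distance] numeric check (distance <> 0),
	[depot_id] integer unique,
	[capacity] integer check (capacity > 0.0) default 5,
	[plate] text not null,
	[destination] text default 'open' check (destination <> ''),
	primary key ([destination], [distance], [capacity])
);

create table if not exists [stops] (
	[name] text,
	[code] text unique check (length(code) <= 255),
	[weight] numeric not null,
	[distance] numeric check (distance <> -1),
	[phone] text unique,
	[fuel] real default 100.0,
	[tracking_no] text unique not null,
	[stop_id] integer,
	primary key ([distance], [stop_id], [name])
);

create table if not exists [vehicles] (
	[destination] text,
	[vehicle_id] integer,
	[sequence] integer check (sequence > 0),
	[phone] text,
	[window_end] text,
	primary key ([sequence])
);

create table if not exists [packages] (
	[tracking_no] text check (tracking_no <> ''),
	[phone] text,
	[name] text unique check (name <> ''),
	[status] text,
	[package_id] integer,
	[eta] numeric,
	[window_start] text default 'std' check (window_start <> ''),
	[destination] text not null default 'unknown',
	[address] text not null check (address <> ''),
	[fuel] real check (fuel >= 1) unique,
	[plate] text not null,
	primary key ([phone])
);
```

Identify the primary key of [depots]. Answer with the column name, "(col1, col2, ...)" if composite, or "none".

(destination, distance, capacity)

A table-level PRIMARY KEY clause names 3 columns: destination, distance, capacity.
This is a composite key — the combination is unique, not each column individually.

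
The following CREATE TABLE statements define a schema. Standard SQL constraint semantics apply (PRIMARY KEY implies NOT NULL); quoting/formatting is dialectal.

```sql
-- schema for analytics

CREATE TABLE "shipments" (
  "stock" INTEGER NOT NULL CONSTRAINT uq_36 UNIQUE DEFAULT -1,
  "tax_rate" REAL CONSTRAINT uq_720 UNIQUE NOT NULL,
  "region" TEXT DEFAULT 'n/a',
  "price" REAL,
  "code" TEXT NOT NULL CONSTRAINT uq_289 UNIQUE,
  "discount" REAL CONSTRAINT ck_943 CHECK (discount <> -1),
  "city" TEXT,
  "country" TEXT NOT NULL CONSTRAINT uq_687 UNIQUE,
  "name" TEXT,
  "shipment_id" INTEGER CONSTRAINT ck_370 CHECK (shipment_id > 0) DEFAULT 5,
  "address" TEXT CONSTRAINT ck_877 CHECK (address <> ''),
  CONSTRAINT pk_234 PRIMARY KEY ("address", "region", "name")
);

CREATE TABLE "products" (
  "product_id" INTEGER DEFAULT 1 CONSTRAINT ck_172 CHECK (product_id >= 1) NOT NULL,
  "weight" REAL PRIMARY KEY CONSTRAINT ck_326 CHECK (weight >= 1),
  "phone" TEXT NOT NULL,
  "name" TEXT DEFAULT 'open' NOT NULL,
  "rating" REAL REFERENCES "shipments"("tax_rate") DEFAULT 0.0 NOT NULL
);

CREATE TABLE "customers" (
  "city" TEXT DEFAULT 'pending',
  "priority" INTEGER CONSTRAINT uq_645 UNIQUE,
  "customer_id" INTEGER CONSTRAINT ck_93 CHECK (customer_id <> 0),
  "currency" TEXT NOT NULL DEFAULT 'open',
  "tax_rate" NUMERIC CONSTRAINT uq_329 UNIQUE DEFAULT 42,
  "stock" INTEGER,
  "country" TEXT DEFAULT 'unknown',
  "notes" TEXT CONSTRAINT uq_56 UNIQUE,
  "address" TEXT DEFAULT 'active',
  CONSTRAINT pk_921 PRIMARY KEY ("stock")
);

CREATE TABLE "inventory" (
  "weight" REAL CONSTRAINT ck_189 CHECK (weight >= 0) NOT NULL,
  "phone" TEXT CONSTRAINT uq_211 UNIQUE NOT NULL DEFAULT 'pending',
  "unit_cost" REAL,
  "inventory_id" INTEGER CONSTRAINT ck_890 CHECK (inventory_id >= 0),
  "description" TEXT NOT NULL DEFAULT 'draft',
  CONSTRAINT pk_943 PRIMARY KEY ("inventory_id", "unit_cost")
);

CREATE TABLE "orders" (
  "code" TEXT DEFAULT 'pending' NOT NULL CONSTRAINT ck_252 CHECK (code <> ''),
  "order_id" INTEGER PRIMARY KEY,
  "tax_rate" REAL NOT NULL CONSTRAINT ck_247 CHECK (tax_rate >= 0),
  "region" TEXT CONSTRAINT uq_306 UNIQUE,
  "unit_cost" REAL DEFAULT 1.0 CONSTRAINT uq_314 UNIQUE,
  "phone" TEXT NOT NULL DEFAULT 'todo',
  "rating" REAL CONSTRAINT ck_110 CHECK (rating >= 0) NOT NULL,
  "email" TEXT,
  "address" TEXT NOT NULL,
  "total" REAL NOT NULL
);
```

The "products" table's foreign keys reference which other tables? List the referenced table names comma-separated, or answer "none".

- rating REFERENCES shipments(tax_rate).

shipments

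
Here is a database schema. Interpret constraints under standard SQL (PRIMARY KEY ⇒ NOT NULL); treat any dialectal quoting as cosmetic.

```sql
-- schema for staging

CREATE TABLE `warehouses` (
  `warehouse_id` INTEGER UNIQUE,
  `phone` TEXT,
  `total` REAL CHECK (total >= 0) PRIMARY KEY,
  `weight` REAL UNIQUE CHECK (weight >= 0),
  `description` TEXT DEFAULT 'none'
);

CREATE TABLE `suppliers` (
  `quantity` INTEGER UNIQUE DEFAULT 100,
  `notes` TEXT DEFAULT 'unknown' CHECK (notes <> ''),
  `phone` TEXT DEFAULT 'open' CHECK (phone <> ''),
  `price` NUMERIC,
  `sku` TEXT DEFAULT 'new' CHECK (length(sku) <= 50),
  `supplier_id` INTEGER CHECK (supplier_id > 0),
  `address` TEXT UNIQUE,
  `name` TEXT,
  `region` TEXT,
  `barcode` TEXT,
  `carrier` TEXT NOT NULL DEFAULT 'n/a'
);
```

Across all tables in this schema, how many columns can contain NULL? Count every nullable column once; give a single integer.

warehouses: 4 nullable (warehouse_id, phone, weight, description — PK (total) and explicit NOT NULL columns excluded).
suppliers: 10 nullable (quantity, notes, phone, price, sku, supplier_id, address, name, region, barcode — PK none and explicit NOT NULL columns excluded).
Total: 4 + 10 = 14.

14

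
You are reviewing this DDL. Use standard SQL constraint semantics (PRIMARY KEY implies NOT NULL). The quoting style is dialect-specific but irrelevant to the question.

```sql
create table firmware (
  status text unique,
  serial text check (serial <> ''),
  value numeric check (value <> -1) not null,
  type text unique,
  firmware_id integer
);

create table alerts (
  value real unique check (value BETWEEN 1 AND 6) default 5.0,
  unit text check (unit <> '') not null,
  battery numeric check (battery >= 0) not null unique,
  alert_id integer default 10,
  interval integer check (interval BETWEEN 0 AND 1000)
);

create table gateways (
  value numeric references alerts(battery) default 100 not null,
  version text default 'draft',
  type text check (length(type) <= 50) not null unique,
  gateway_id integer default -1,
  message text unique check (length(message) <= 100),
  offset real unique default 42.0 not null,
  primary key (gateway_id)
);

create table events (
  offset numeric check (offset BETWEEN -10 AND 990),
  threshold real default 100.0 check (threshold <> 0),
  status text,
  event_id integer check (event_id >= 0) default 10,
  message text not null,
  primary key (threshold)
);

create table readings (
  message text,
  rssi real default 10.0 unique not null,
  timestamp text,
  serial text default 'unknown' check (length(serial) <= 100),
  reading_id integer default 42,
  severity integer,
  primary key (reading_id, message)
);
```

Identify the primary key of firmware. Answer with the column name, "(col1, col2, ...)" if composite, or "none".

No column is declared PRIMARY KEY inline, and there is no table-level PRIMARY KEY clause in firmware.

none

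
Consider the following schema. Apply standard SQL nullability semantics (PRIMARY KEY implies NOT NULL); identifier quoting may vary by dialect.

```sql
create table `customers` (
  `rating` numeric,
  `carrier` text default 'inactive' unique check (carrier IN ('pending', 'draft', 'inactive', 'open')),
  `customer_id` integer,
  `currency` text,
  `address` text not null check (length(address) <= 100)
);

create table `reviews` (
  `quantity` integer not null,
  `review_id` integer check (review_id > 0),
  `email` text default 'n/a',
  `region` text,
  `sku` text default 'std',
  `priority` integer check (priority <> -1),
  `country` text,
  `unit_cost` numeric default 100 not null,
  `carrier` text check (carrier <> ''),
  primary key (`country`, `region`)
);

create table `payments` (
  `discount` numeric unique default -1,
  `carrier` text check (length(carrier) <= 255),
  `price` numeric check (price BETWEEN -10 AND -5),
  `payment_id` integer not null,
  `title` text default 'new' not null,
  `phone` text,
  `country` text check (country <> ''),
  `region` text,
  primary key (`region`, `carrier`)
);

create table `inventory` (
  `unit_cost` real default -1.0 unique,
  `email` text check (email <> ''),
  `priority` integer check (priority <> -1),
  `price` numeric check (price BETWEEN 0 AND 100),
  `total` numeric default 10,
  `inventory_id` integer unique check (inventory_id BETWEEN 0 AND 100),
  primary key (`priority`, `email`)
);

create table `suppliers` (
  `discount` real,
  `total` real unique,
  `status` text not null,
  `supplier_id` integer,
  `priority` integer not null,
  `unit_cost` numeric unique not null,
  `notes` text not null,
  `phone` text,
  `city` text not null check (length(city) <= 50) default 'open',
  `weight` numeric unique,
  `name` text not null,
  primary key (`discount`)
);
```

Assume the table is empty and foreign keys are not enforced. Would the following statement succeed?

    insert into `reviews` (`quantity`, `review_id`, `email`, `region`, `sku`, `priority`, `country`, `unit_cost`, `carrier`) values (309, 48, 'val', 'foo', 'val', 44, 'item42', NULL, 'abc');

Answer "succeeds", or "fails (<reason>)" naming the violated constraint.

fails (NOT NULL on unit_cost)

unit_cost is explicitly set to NULL, but unit_cost is declared NOT NULL.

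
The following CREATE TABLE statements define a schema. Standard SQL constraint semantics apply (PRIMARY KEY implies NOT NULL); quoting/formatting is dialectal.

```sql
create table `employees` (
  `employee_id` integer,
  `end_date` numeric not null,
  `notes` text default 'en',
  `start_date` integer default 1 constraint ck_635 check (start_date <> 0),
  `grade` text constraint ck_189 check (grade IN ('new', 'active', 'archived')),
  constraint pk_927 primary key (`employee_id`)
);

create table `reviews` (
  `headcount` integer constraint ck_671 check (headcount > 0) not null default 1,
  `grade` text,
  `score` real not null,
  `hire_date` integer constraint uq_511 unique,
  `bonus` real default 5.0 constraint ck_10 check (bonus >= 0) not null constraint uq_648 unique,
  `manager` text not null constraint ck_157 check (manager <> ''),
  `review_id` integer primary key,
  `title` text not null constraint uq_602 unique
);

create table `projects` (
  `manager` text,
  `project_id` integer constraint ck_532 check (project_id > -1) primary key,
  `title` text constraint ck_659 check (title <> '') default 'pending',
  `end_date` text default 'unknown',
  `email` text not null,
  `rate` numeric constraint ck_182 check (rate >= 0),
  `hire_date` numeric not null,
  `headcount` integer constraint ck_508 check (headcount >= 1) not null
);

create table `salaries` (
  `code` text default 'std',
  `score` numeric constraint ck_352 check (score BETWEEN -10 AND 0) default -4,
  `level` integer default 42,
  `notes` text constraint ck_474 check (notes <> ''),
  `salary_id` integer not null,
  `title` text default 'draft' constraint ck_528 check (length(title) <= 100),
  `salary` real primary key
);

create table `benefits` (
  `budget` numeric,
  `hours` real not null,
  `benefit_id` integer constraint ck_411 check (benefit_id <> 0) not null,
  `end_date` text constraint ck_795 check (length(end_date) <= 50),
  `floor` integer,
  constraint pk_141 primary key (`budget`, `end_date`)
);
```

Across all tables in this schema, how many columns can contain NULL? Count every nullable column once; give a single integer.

employees: 3 nullable (notes, start_date, grade — PK (employee_id) and explicit NOT NULL columns excluded).
reviews: 2 nullable (grade, hire_date — PK (review_id) and explicit NOT NULL columns excluded).
projects: 4 nullable (manager, title, end_date, rate — PK (project_id) and explicit NOT NULL columns excluded).
salaries: 5 nullable (code, score, level, notes, title — PK (salary) and explicit NOT NULL columns excluded).
benefits: 1 nullable (floor — PK (budget, end_date) and explicit NOT NULL columns excluded).
Total: 3 + 2 + 4 + 5 + 1 = 15.

15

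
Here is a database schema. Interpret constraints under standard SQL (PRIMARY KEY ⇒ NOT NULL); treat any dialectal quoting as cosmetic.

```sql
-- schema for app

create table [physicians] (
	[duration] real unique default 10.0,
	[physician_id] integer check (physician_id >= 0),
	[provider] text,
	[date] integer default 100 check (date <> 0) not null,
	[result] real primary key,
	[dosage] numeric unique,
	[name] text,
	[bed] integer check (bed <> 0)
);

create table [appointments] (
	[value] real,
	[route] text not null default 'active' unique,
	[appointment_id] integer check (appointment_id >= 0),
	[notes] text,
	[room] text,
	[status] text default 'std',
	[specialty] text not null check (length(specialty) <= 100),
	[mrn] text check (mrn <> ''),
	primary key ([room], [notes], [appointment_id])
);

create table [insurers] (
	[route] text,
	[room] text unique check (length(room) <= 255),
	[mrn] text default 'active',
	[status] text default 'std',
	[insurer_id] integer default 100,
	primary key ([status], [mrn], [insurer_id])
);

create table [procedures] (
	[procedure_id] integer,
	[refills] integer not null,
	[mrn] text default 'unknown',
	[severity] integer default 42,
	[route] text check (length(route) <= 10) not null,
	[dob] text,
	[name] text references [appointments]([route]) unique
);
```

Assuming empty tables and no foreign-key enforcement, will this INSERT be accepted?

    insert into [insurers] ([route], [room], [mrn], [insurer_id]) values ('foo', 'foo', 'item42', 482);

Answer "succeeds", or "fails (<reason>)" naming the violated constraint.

NOT NULL columns: insurer_id is supplied; mrn is supplied; status defaults to 'std'.
CHECK constraints: 'foo' satisfies (length(room) <= 255).
No constraint is violated.

succeeds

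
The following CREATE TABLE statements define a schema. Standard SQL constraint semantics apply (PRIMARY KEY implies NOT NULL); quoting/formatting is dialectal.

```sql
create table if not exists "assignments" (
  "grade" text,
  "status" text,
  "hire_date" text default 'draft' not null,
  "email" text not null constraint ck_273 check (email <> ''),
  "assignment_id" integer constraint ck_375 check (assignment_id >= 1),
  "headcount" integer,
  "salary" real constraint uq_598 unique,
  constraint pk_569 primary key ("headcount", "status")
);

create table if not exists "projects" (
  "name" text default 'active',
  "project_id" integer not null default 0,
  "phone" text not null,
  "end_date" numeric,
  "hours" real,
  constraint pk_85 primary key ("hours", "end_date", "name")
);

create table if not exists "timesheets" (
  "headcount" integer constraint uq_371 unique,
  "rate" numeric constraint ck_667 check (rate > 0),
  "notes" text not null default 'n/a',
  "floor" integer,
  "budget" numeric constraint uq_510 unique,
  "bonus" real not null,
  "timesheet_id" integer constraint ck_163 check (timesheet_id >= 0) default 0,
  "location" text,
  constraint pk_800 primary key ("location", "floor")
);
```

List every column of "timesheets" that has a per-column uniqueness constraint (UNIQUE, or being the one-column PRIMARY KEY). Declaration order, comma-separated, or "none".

headcount, budget

- headcount: declared UNIQUE → unique.
- rate: no UNIQUE or single-column PK constraint.
- notes: no UNIQUE or single-column PK constraint.
- floor: part of a composite PRIMARY KEY — only the tuple is unique, not this column on its own.
- budget: declared UNIQUE → unique.
- bonus: no UNIQUE or single-column PK constraint.
- timesheet_id: no UNIQUE or single-column PK constraint.
- location: part of a composite PRIMARY KEY — only the tuple is unique, not this column on its own.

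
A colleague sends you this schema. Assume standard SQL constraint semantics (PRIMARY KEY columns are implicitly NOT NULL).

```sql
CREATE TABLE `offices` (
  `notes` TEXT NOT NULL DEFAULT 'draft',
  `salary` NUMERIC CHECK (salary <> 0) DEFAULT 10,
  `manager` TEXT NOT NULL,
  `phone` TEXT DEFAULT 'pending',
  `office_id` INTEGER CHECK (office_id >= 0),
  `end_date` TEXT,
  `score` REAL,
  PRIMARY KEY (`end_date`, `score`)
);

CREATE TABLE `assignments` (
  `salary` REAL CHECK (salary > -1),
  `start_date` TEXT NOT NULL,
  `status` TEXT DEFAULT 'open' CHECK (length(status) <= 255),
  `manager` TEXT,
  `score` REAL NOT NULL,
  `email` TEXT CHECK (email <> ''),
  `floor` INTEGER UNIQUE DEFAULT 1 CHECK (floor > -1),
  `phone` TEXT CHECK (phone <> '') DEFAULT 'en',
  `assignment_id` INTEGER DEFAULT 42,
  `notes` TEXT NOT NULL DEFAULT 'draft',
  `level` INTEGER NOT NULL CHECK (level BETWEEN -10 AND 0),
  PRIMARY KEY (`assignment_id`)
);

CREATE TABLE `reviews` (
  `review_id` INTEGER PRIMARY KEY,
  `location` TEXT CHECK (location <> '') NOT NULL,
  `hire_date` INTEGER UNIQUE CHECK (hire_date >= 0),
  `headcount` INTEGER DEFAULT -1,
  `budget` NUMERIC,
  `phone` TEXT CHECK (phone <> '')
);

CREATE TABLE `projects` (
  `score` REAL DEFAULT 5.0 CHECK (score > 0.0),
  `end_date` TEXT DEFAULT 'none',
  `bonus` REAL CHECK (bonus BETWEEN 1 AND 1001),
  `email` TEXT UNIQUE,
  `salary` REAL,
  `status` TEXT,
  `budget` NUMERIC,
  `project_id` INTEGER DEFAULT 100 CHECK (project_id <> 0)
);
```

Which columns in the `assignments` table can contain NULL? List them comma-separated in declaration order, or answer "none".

salary, status, manager, email, floor, phone

- salary: CHECK does not forbid NULL (a CHECK constraint passes when its expression is NULL) → nullable.
- start_date: declared NOT NULL → not nullable.
- status: CHECK does not forbid NULL (a CHECK constraint passes when its expression is NULL) → nullable.
- manager: no NOT NULL constraint applies → nullable.
- score: declared NOT NULL → not nullable.
- email: CHECK does not forbid NULL (a CHECK constraint passes when its expression is NULL) → nullable.
- floor: CHECK does not forbid NULL (a CHECK constraint passes when its expression is NULL) → nullable.
- phone: CHECK does not forbid NULL (a CHECK constraint passes when its expression is NULL) → nullable.
- assignment_id: part of the PRIMARY KEY, which implies NOT NULL → not nullable.
- notes: declared NOT NULL → not nullable.
- level: declared NOT NULL → not nullable.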